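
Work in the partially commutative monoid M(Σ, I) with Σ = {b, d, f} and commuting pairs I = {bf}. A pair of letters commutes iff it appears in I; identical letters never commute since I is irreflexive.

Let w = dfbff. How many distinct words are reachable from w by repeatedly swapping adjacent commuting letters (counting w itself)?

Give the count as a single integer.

drop 0:d onto floor
drop 1:f onto {0:d}
drop 2:b onto {0:d}
drop 3:f onto {1:f}
drop 4:f onto {3:f}
ground layer = {0:d}
drop-orders for the pieces not yet dropped (sum over which currently-grounded one goes next):
  1 to go: {2} 1  {4} 1
  2 to go: {2,4} 2  {3,4} 1
  3 to go: {1,3,4} 1  {2,3,4} 3
  if 0:d drops first: 4 orders

4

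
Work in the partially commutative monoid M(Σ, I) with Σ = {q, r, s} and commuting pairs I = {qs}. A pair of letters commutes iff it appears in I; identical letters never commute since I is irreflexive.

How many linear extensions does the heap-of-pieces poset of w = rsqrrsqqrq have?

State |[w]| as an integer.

0(r) covers ∅
1(s) covers 0:r
2(q) covers 0:r
3(r) covers 1:s, 2:q
4(r) covers 3:r
5(s) covers 4:r
6(q) covers 4:r
7(q) covers 6:q
8(r) covers 5:s, 7:q
9(q) covers 8:r
floor of heap: 0:r
completions by unplaced set U, small U first (add the entries for U minus each lowest piece of U):
  |U|=1: {9}:1
  |U|=2: {8,9}:1
  |U|=3: {5,8,9}:1  {7,8,9}:1
  |U|=4: {5,7,8,9}:2  {6,7,8,9}:1
  |U|=5: {5,6,7,8,9}:3
  |U|=6: {4,5,6,7,8,9}:3
  |U|=7: {3,4,5,6,7,8,9}:3
  |U|=8: {1,3,4,5,6,7,8,9}:3  {2,3,4,5,6,7,8,9}:3
  start at 0(r): 6

6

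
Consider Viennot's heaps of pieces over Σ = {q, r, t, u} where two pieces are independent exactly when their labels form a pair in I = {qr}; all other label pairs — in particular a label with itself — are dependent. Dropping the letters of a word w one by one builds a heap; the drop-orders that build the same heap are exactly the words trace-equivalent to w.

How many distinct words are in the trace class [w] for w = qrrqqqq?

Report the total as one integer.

21

#0=q has no predecessor
#1=r has no predecessor
#2=r depends on [1:r]
#3=q depends on [0:q]
#4=q depends on [3:q]
#5=q depends on [4:q]
#6=q depends on [5:q]
sources: [0:q, 1:r]
N(rest) = Σ N(rest − s) over sources s of rest; N(one piece) = 1:
  size 1 → [2]=1  [6]=1
  size 2 → [1,2]=1  [2,6]=2  [5,6]=1
  size 3 → [1,2,6]=3  [2,5,6]=3  [4,5,6]=1
  size 4 → [1,2,5,6]=6  [2,4,5,6]=4  [3,4,5,6]=1
  size 5 → [0,3,4,5,6]=1  [1,2,4,5,6]=10  [2,3,4,5,6]=5
  first=0(q) contributes 15
  first=1(r) contributes 6
|[w]| = 21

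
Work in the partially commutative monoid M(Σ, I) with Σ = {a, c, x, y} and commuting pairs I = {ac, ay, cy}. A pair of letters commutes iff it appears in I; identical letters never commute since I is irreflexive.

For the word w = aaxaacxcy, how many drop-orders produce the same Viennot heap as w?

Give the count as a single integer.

piece 0:a — minimal
piece 1:a rests on {0:a}
piece 2:x rests on {1:a}
piece 3:a rests on {2:x}
piece 4:a rests on {3:a}
piece 5:c rests on {2:x}
piece 6:x rests on {4:a, 5:c}
piece 7:c rests on {6:x}
piece 8:y rests on {6:x}
minimal pieces: {0:a}
ways to finish when only these pieces remain (= sum over removing one remaining piece with nothing left below it):
  1 left: {7}→1  {8}→1
  2 left: {7,8}→2
  3 left: {6,7,8}→2
  4 left: {4,6,7,8}→2  {5,6,7,8}→2
  5 left: {3,4,6,7,8}→2  {4,5,6,7,8}→4
  6 left: {3,4,5,6,7,8}→6
  7 left: {2,3,4,5,6,7,8}→6
  placing 0:a first → 6 extensions

6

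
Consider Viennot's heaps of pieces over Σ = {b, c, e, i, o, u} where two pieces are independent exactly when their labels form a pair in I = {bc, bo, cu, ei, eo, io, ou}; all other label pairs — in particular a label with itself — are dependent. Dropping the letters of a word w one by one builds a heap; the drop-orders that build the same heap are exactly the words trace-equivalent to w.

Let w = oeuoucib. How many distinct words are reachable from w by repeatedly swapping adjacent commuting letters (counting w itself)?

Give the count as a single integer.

#0=o has no predecessor
#1=e has no predecessor
#2=u depends on [1:e]
#3=o depends on [0:o]
#4=u depends on [2:u]
#5=c depends on [1:e, 3:o]
#6=i depends on [4:u, 5:c]
#7=b depends on [6:i]
sources: [0:o, 1:e]
N(rest) = Σ N(rest − s) over sources s of rest; N(one piece) = 1:
  size 1 → [7]=1
  size 2 → [6,7]=1
  size 3 → [4,6,7]=1  [5,6,7]=1
  size 4 → [2,4,6,7]=1  [3,5,6,7]=1  [4,5,6,7]=2
  size 5 → [0,3,5,6,7]=1  [2,4,5,6,7]=3  [3,4,5,6,7]=3
  size 6 → [0,3,4,5,6,7]=4  [1,2,4,5,6,7]=3  [2,3,4,5,6,7]=6
  first=0(o) contributes 9
  first=1(e) contributes 10
|[w]| = 19

19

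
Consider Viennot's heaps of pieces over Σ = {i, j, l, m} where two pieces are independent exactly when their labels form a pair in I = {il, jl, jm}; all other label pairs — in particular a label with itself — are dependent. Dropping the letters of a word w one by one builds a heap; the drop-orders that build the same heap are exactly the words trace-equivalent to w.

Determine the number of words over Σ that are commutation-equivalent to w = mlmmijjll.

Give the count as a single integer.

0(m) covers ∅
1(l) covers 0:m
2(m) covers 1:l
3(m) covers 2:m
4(i) covers 3:m
5(j) covers 4:i
6(j) covers 5:j
7(l) covers 3:m
8(l) covers 7:l
floor of heap: 0:m
completions by unplaced set U, small U first (add the entries for U minus each lowest piece of U):
  |U|=1: {6}:1  {8}:1
  |U|=2: {5,6}:1  {6,8}:2  {7,8}:1
  |U|=3: {4,5,6}:1  {5,6,8}:3  {6,7,8}:3
  |U|=4: {4,5,6,8}:4  {5,6,7,8}:6
  |U|=5: {4,5,6,7,8}:10
  |U|=6: {3,4,5,6,7,8}:10
  |U|=7: {2,3,4,5,6,7,8}:10
  start at 0(m): 10

10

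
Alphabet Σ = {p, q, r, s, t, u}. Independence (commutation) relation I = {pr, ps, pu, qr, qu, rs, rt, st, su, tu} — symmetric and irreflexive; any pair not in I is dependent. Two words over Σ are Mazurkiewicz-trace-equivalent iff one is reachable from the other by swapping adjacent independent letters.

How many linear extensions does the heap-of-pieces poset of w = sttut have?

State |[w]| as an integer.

20

piece 0:s — minimal
piece 1:t — minimal
piece 2:t rests on {1:t}
piece 3:u — minimal
piece 4:t rests on {2:t}
minimal pieces: {0:s, 1:t, 3:u}
ways to finish when only these pieces remain (= sum over removing one remaining piece with nothing left below it):
  1 left: {0}→1  {3}→1  {4}→1
  2 left: {0,3}→2  {0,4}→2  {2,4}→1  {3,4}→2
  3 left: {0,2,4}→3  {0,3,4}→6  {1,2,4}→1  {2,3,4}→3
  placing 0:s first → 4 extensions
  placing 1:t first → 12 extensions
  placing 3:u first → 4 extensions
total linear extensions = 20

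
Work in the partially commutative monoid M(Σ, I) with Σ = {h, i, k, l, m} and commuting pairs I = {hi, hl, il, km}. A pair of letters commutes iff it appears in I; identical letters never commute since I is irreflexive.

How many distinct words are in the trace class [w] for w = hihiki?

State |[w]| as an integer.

#0=h has no predecessor
#1=i has no predecessor
#2=h depends on [0:h]
#3=i depends on [1:i]
#4=k depends on [2:h, 3:i]
#5=i depends on [4:k]
sources: [0:h, 1:i]
N(rest) = Σ N(rest − s) over sources s of rest; N(one piece) = 1:
  size 1 → [5]=1
  size 2 → [4,5]=1
  size 3 → [2,4,5]=1  [3,4,5]=1
  size 4 → [0,2,4,5]=1  [1,3,4,5]=1  [2,3,4,5]=2
  first=0(h) contributes 3
  first=1(i) contributes 3
|[w]| = 6

6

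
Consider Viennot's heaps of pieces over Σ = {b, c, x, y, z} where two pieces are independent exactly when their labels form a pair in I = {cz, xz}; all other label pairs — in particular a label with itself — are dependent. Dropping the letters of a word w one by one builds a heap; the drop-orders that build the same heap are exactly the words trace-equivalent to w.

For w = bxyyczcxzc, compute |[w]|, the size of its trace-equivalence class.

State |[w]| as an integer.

piece 0:b — minimal
piece 1:x rests on {0:b}
piece 2:y rests on {1:x}
piece 3:y rests on {2:y}
piece 4:c rests on {3:y}
piece 5:z rests on {3:y}
piece 6:c rests on {4:c}
piece 7:x rests on {6:c}
piece 8:z rests on {5:z}
piece 9:c rests on {7:x}
minimal pieces: {0:b}
ways to finish when only these pieces remain (= sum over removing one remaining piece with nothing left below it):
  1 left: {8}→1  {9}→1
  2 left: {5,8}→1  {7,9}→1  {8,9}→2
  3 left: {5,8,9}→3  {6,7,9}→1  {7,8,9}→3
  4 left: {4,6,7,9}→1  {5,7,8,9}→6  {6,7,8,9}→4
  5 left: {4,6,7,8,9}→5  {5,6,7,8,9}→10
  6 left: {4,5,6,7,8,9}→15
  7 left: {3,4,5,6,7,8,9}→15
  8 left: {2,3,4,5,6,7,8,9}→15
  placing 0:b first → 15 extensions

15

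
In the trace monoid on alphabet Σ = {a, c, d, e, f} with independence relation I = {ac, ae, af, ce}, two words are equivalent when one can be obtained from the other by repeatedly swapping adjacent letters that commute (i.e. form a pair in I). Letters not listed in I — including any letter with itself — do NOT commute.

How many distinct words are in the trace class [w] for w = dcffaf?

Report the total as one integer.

0(d) covers ∅
1(c) covers 0:d
2(f) covers 1:c
3(f) covers 2:f
4(a) covers 0:d
5(f) covers 3:f
floor of heap: 0:d
completions by unplaced set U, small U first (add the entries for U minus each lowest piece of U):
  |U|=1: {4}:1  {5}:1
  |U|=2: {3,5}:1  {4,5}:2
  |U|=3: {2,3,5}:1  {3,4,5}:3
  |U|=4: {1,2,3,5}:1  {2,3,4,5}:4
  start at 0(d): 5

5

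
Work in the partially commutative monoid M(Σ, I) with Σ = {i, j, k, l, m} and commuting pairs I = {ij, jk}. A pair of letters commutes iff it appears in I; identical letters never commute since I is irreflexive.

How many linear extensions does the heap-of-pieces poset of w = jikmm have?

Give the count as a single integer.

#0=j has no predecessor
#1=i has no predecessor
#2=k depends on [1:i]
#3=m depends on [0:j, 2:k]
#4=m depends on [3:m]
sources: [0:j, 1:i]
N(rest) = Σ N(rest − s) over sources s of rest; N(one piece) = 1:
  size 1 → [4]=1
  size 2 → [3,4]=1
  size 3 → [0,3,4]=1  [2,3,4]=1
  first=0(j) contributes 1
  first=1(i) contributes 2
|[w]| = 3

3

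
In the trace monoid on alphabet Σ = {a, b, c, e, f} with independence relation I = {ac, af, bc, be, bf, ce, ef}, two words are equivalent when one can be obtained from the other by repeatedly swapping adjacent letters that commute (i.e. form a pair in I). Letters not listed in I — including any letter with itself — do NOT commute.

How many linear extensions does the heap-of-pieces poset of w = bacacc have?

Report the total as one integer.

0(b) covers ∅
1(a) covers 0:b
2(c) covers ∅
3(a) covers 1:a
4(c) covers 2:c
5(c) covers 4:c
floor of heap: 0:b, 2:c
completions by unplaced set U, small U first (add the entries for U minus each lowest piece of U):
  |U|=1: {3}:1  {5}:1
  |U|=2: {1,3}:1  {3,5}:2  {4,5}:1
  |U|=3: {0,1,3}:1  {1,3,5}:3  {2,4,5}:1  {3,4,5}:3
  |U|=4: {0,1,3,5}:4  {1,3,4,5}:6  {2,3,4,5}:4
  start at 0(b): 10
  start at 2(c): 10
sum over floor = 20

20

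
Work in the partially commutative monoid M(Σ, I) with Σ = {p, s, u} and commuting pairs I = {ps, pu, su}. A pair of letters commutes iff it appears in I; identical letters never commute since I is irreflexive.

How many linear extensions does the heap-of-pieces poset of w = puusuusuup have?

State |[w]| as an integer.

1260

#0=p has no predecessor
#1=u has no predecessor
#2=u depends on [1:u]
#3=s has no predecessor
#4=u depends on [2:u]
#5=u depends on [4:u]
#6=s depends on [3:s]
#7=u depends on [5:u]
#8=u depends on [7:u]
#9=p depends on [0:p]
sources: [0:p, 1:u, 3:s]
N(rest) = Σ N(rest − s) over sources s of rest; N(one piece) = 1:
  size 1 → [6]=1  [8]=1  [9]=1
  size 2 → [0,9]=1  [3,6]=1  [6,8]=2  [6,9]=2  [7,8]=1  [8,9]=2
  size 3 → [0,6,9]=3  [0,8,9]=3  [3,6,8]=3  [3,6,9]=3  [5,7,8]=1  [6,7,8]=3  [6,8,9]=6  [7,8,9]=3
  size 4 → [0,3,6,9]=6  [0,6,8,9]=12  [0,7,8,9]=6  [3,6,7,8]=6  [3,6,8,9]=12  [4,5,7,8]=1  [5,6,7,8]=4  [5,7,8,9]=4  [6,7,8,9]=12
  size 5 → [0,3,6,8,9]=30  [0,5,7,8,9]=10  [0,6,7,8,9]=30  [2,4,5,7,8]=1  [3,5,6,7,8]=10  [3,6,7,8,9]=30  [4,5,6,7,8]=5  [4,5,7,8,9]=5  [5,6,7,8,9]=20
  size 6 → [0,3,6,7,8,9]=90  [0,4,5,7,8,9]=15  [0,5,6,7,8,9]=60  [1,2,4,5,7,8]=1  [2,4,5,6,7,8]=6  [2,4,5,7,8,9]=6  [3,4,5,6,7,8]=15  [3,5,6,7,8,9]=60  [4,5,6,7,8,9]=30
  size 7 → [0,2,4,5,7,8,9]=21  [0,3,5,6,7,8,9]=210  [0,4,5,6,7,8,9]=105  [1,2,4,5,6,7,8]=7  [1,2,4,5,7,8,9]=7  [2,3,4,5,6,7,8]=21  [2,4,5,6,7,8,9]=42  [3,4,5,6,7,8,9]=105
  size 8 → [0,1,2,4,5,7,8,9]=28  [0,2,4,5,6,7,8,9]=168  [0,3,4,5,6,7,8,9]=420  [1,2,3,4,5,6,7,8]=28  [1,2,4,5,6,7,8,9]=56  [2,3,4,5,6,7,8,9]=168
  first=0(p) contributes 252
  first=1(u) contributes 756
  first=3(s) contributes 252
|[w]| = 1260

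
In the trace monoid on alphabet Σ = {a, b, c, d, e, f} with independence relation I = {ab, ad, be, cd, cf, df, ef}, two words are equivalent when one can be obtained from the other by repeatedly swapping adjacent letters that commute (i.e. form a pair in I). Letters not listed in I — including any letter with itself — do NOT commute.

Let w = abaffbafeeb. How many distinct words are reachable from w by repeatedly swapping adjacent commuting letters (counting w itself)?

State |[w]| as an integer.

#0=a has no predecessor
#1=b has no predecessor
#2=a depends on [0:a]
#3=f depends on [1:b, 2:a]
#4=f depends on [3:f]
#5=b depends on [4:f]
#6=a depends on [4:f]
#7=f depends on [5:b, 6:a]
#8=e depends on [6:a]
#9=e depends on [8:e]
#10=b depends on [7:f]
sources: [0:a, 1:b]
N(rest) = Σ N(rest − s) over sources s of rest; N(one piece) = 1:
  size 1 → [9]=1  [10]=1
  size 2 → [7,10]=1  [8,9]=1  [9,10]=2
  size 3 → [5,7,10]=1  [7,9,10]=3  [8,9,10]=3
  size 4 → [5,7,9,10]=4  [7,8,9,10]=6
  size 5 → [5,7,8,9,10]=10  [6,7,8,9,10]=6
  size 6 → [5,6,7,8,9,10]=16
  size 7 → [4,5,6,7,8,9,10]=16
  size 8 → [3,4,5,6,7,8,9,10]=16
  size 9 → [1,3,4,5,6,7,8,9,10]=16  [2,3,4,5,6,7,8,9,10]=16
  first=0(a) contributes 32
  first=1(b) contributes 16
|[w]| = 48

48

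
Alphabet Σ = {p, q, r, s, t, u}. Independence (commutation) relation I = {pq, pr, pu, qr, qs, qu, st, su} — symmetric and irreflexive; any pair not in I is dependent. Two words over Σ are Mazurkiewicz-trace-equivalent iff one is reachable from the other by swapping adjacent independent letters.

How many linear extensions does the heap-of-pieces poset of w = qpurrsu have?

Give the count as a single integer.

63

piece 0:q — minimal
piece 1:p — minimal
piece 2:u — minimal
piece 3:r rests on {2:u}
piece 4:r rests on {3:r}
piece 5:s rests on {1:p, 4:r}
piece 6:u rests on {4:r}
minimal pieces: {0:q, 1:p, 2:u}
ways to finish when only these pieces remain (= sum over removing one remaining piece with nothing left below it):
  1 left: {0}→1  {5}→1  {6}→1
  2 left: {0,5}→2  {0,6}→2  {1,5}→1  {5,6}→2
  3 left: {0,1,5}→3  {0,5,6}→6  {1,5,6}→3  {4,5,6}→2
  4 left: {0,1,5,6}→12  {0,4,5,6}→8  {1,4,5,6}→5  {3,4,5,6}→2
  5 left: {0,1,4,5,6}→25  {0,3,4,5,6}→10  {1,3,4,5,6}→7  {2,3,4,5,6}→2
  placing 0:q first → 9 extensions
  placing 1:p first → 12 extensions
  placing 2:u first → 42 extensions
total linear extensions = 63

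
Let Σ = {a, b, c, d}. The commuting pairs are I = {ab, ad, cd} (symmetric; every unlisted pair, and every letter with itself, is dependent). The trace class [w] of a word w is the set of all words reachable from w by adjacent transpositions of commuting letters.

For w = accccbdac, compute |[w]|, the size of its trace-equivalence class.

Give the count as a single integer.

5

0(a) covers ∅
1(c) covers 0:a
2(c) covers 1:c
3(c) covers 2:c
4(c) covers 3:c
5(b) covers 4:c
6(d) covers 5:b
7(a) covers 4:c
8(c) covers 5:b, 7:a
floor of heap: 0:a
completions by unplaced set U, small U first (add the entries for U minus each lowest piece of U):
  |U|=1: {6}:1  {8}:1
  |U|=2: {6,8}:2  {7,8}:1
  |U|=3: {5,6,8}:2  {6,7,8}:3
  |U|=4: {5,6,7,8}:5
  |U|=5: {4,5,6,7,8}:5
  |U|=6: {3,4,5,6,7,8}:5
  |U|=7: {2,3,4,5,6,7,8}:5
  start at 0(a): 5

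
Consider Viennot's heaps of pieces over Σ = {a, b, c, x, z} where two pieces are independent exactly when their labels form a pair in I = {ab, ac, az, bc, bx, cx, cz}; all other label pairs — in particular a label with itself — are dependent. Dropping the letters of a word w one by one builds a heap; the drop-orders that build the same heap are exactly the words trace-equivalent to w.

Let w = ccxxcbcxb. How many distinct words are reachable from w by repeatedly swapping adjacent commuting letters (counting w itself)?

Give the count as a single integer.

1260

0(c) covers ∅
1(c) covers 0:c
2(x) covers ∅
3(x) covers 2:x
4(c) covers 1:c
5(b) covers ∅
6(c) covers 4:c
7(x) covers 3:x
8(b) covers 5:b
floor of heap: 0:c, 2:x, 5:b
completions by unplaced set U, small U first (add the entries for U minus each lowest piece of U):
  |U|=1: {6}:1  {7}:1  {8}:1
  |U|=2: {3,7}:1  {4,6}:1  {5,8}:1  {6,7}:2  {6,8}:2  {7,8}:2
  |U|=3: {1,4,6}:1  {2,3,7}:1  {3,6,7}:3  {3,7,8}:3  {4,6,7}:3  {4,6,8}:3  {5,6,8}:3  {5,7,8}:3  {6,7,8}:6
  |U|=4: {0,1,4,6}:1  {1,4,6,7}:4  {1,4,6,8}:4  {2,3,6,7}:4  {2,3,7,8}:4  {3,4,6,7}:6  {3,5,7,8}:6  {3,6,7,8}:12  {4,5,6,8}:6  {4,6,7,8}:12  {5,6,7,8}:12
  |U|=5: {0,1,4,6,7}:5  {0,1,4,6,8}:5  {1,3,4,6,7}:10  {1,4,5,6,8}:10  {1,4,6,7,8}:20  {2,3,4,6,7}:10  {2,3,5,7,8}:10  {2,3,6,7,8}:20  {3,4,6,7,8}:30  {3,5,6,7,8}:30  {4,5,6,7,8}:30
  |U|=6: {0,1,3,4,6,7}:15  {0,1,4,5,6,8}:15  {0,1,4,6,7,8}:30  {1,2,3,4,6,7}:20  {1,3,4,6,7,8}:60  {1,4,5,6,7,8}:60  {2,3,4,6,7,8}:60  {2,3,5,6,7,8}:60  {3,4,5,6,7,8}:90
  |U|=7: {0,1,2,3,4,6,7}:35  {0,1,3,4,6,7,8}:105  {0,1,4,5,6,7,8}:105  {1,2,3,4,6,7,8}:140  {1,3,4,5,6,7,8}:210  {2,3,4,5,6,7,8}:210
  start at 0(c): 560
  start at 2(x): 420
  start at 5(b): 280
sum over floor = 1260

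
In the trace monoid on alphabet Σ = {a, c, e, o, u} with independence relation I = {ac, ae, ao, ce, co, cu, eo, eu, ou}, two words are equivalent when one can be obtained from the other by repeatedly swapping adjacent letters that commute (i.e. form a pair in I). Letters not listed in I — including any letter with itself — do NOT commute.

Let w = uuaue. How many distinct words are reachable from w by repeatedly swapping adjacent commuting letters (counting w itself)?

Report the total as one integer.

piece 0:u — minimal
piece 1:u rests on {0:u}
piece 2:a rests on {1:u}
piece 3:u rests on {2:a}
piece 4:e — minimal
minimal pieces: {0:u, 4:e}
ways to finish when only these pieces remain (= sum over removing one remaining piece with nothing left below it):
  1 left: {3}→1  {4}→1
  2 left: {2,3}→1  {3,4}→2
  3 left: {1,2,3}→1  {2,3,4}→3
  placing 0:u first → 4 extensions
  placing 4:e first → 1 extensions
total linear extensions = 5

5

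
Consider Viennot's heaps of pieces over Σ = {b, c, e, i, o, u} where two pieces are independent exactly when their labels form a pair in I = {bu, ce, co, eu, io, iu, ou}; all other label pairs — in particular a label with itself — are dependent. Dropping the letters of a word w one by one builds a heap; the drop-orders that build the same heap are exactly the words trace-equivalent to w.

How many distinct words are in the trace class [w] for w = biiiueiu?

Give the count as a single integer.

drop 0:b onto floor
drop 1:i onto {0:b}
drop 2:i onto {1:i}
drop 3:i onto {2:i}
drop 4:u onto floor
drop 5:e onto {3:i}
drop 6:i onto {5:e}
drop 7:u onto {4:u}
ground layer = {0:b, 4:u}
drop-orders for the pieces not yet dropped (sum over which currently-grounded one goes next):
  1 to go: {6} 1  {7} 1
  2 to go: {4,7} 1  {5,6} 1  {6,7} 2
  3 to go: {3,5,6} 1  {4,6,7} 3  {5,6,7} 3
  4 to go: {2,3,5,6} 1  {3,5,6,7} 4  {4,5,6,7} 6
  5 to go: {1,2,3,5,6} 1  {2,3,5,6,7} 5  {3,4,5,6,7} 10
  6 to go: {0,1,2,3,5,6} 1  {1,2,3,5,6,7} 6  {2,3,4,5,6,7} 15
  if 0:b drops first: 21 orders
  if 4:u drops first: 7 orders
heap linearizations: 28

28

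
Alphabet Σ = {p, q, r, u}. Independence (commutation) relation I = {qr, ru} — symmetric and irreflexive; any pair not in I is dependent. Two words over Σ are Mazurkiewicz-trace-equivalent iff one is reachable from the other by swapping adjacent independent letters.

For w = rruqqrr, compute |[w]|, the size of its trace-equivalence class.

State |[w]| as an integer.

35

drop 0:r onto floor
drop 1:r onto {0:r}
drop 2:u onto floor
drop 3:q onto {2:u}
drop 4:q onto {3:q}
drop 5:r onto {1:r}
drop 6:r onto {5:r}
ground layer = {0:r, 2:u}
drop-orders for the pieces not yet dropped (sum over which currently-grounded one goes next):
  1 to go: {4} 1  {6} 1
  2 to go: {3,4} 1  {4,6} 2  {5,6} 1
  3 to go: {1,5,6} 1  {2,3,4} 1  {3,4,6} 3  {4,5,6} 3
  4 to go: {0,1,5,6} 1  {1,4,5,6} 4  {2,3,4,6} 4  {3,4,5,6} 6
  5 to go: {0,1,4,5,6} 5  {1,3,4,5,6} 10  {2,3,4,5,6} 10
  if 0:r drops first: 20 orders
  if 2:u drops first: 15 orders
heap linearizations: 35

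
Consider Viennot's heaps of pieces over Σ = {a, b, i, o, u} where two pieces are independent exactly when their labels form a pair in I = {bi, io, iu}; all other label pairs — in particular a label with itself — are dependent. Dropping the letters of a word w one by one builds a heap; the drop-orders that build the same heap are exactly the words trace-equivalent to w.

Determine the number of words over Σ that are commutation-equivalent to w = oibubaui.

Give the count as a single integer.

0(o) covers ∅
1(i) covers ∅
2(b) covers 0:o
3(u) covers 2:b
4(b) covers 3:u
5(a) covers 1:i, 4:b
6(u) covers 5:a
7(i) covers 5:a
floor of heap: 0:o, 1:i
completions by unplaced set U, small U first (add the entries for U minus each lowest piece of U):
  |U|=1: {6}:1  {7}:1
  |U|=2: {6,7}:2
  |U|=3: {5,6,7}:2
  |U|=4: {1,5,6,7}:2  {4,5,6,7}:2
  |U|=5: {1,4,5,6,7}:4  {3,4,5,6,7}:2
  |U|=6: {1,3,4,5,6,7}:6  {2,3,4,5,6,7}:2
  start at 0(o): 8
  start at 1(i): 2
sum over floor = 10

10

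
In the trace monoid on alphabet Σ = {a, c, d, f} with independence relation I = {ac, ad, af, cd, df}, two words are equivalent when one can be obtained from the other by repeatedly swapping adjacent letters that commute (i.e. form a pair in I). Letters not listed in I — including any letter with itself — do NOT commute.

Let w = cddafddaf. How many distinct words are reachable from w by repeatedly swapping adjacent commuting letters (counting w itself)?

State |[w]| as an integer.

#0=c has no predecessor
#1=d has no predecessor
#2=d depends on [1:d]
#3=a has no predecessor
#4=f depends on [0:c]
#5=d depends on [2:d]
#6=d depends on [5:d]
#7=a depends on [3:a]
#8=f depends on [4:f]
sources: [0:c, 1:d, 3:a]
N(rest) = Σ N(rest − s) over sources s of rest; N(one piece) = 1:
  size 1 → [6]=1  [7]=1  [8]=1
  size 2 → [3,7]=1  [4,8]=1  [5,6]=1  [6,7]=2  [6,8]=2  [7,8]=2
  size 3 → [0,4,8]=1  [2,5,6]=1  [3,6,7]=3  [3,7,8]=3  [4,6,8]=3  [4,7,8]=3  [5,6,7]=3  [5,6,8]=3  [6,7,8]=6
  size 4 → [0,4,6,8]=4  [0,4,7,8]=4  [1,2,5,6]=1  [2,5,6,7]=4  [2,5,6,8]=4  [3,4,7,8]=6  [3,5,6,7]=6  [3,6,7,8]=12  [4,5,6,8]=6  [4,6,7,8]=12  [5,6,7,8]=12
  size 5 → [0,3,4,7,8]=10  [0,4,5,6,8]=10  [0,4,6,7,8]=20  [1,2,5,6,7]=5  [1,2,5,6,8]=5  [2,3,5,6,7]=10  [2,4,5,6,8]=10  [2,5,6,7,8]=20  [3,4,6,7,8]=30  [3,5,6,7,8]=30  [4,5,6,7,8]=30
  size 6 → [0,2,4,5,6,8]=20  [0,3,4,6,7,8]=60  [0,4,5,6,7,8]=60  [1,2,3,5,6,7]=15  [1,2,4,5,6,8]=15  [1,2,5,6,7,8]=30  [2,3,5,6,7,8]=60  [2,4,5,6,7,8]=60  [3,4,5,6,7,8]=90
  size 7 → [0,1,2,4,5,6,8]=35  [0,2,4,5,6,7,8]=140  [0,3,4,5,6,7,8]=210  [1,2,3,5,6,7,8]=105  [1,2,4,5,6,7,8]=105  [2,3,4,5,6,7,8]=210
  first=0(c) contributes 420
  first=1(d) contributes 560
  first=3(a) contributes 280
|[w]| = 1260

1260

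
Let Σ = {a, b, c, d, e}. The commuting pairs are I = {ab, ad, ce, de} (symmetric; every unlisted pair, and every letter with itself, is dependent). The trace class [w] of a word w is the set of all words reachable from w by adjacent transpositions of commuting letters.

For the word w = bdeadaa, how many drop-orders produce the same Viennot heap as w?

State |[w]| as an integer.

15

0(b) covers ∅
1(d) covers 0:b
2(e) covers 0:b
3(a) covers 2:e
4(d) covers 1:d
5(a) covers 3:a
6(a) covers 5:a
floor of heap: 0:b
completions by unplaced set U, small U first (add the entries for U minus each lowest piece of U):
  |U|=1: {4}:1  {6}:1
  |U|=2: {1,4}:1  {4,6}:2  {5,6}:1
  |U|=3: {1,4,6}:3  {3,5,6}:1  {4,5,6}:3
  |U|=4: {1,4,5,6}:6  {2,3,5,6}:1  {3,4,5,6}:4
  |U|=5: {1,3,4,5,6}:10  {2,3,4,5,6}:5
  start at 0(b): 15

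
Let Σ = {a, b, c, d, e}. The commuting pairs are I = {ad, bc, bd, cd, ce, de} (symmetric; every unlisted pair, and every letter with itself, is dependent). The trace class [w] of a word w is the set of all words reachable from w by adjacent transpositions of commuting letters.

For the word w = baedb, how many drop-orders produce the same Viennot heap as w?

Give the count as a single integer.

5

drop 0:b onto floor
drop 1:a onto {0:b}
drop 2:e onto {1:a}
drop 3:d onto floor
drop 4:b onto {2:e}
ground layer = {0:b, 3:d}
drop-orders for the pieces not yet dropped (sum over which currently-grounded one goes next):
  1 to go: {3} 1  {4} 1
  2 to go: {2,4} 1  {3,4} 2
  3 to go: {1,2,4} 1  {2,3,4} 3
  if 0:b drops first: 4 orders
  if 3:d drops first: 1 orders
heap linearizations: 5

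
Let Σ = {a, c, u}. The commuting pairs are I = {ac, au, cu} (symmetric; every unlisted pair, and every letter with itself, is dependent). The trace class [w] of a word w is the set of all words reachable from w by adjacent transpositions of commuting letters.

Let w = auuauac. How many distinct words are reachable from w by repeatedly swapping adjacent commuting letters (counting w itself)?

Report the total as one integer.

140

#0=a has no predecessor
#1=u has no predecessor
#2=u depends on [1:u]
#3=a depends on [0:a]
#4=u depends on [2:u]
#5=a depends on [3:a]
#6=c has no predecessor
sources: [0:a, 1:u, 6:c]
N(rest) = Σ N(rest − s) over sources s of rest; N(one piece) = 1:
  size 1 → [4]=1  [5]=1  [6]=1
  size 2 → [2,4]=1  [3,5]=1  [4,5]=2  [4,6]=2  [5,6]=2
  size 3 → [0,3,5]=1  [1,2,4]=1  [2,4,5]=3  [2,4,6]=3  [3,4,5]=3  [3,5,6]=3  [4,5,6]=6
  size 4 → [0,3,4,5]=4  [0,3,5,6]=4  [1,2,4,5]=4  [1,2,4,6]=4  [2,3,4,5]=6  [2,4,5,6]=12  [3,4,5,6]=12
  size 5 → [0,2,3,4,5]=10  [0,3,4,5,6]=20  [1,2,3,4,5]=10  [1,2,4,5,6]=20  [2,3,4,5,6]=30
  first=0(a) contributes 60
  first=1(u) contributes 60
  first=6(c) contributes 20
|[w]| = 140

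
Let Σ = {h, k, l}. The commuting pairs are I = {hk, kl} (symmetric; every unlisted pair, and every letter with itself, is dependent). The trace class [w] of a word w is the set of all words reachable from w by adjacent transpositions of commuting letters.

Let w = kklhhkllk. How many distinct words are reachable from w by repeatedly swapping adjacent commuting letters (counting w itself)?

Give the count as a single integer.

drop 0:k onto floor
drop 1:k onto {0:k}
drop 2:l onto floor
drop 3:h onto {2:l}
drop 4:h onto {3:h}
drop 5:k onto {1:k}
drop 6:l onto {4:h}
drop 7:l onto {6:l}
drop 8:k onto {5:k}
ground layer = {0:k, 2:l}
drop-orders for the pieces not yet dropped (sum over which currently-grounded one goes next):
  1 to go: {7} 1  {8} 1
  2 to go: {5,8} 1  {6,7} 1  {7,8} 2
  3 to go: {1,5,8} 1  {4,6,7} 1  {5,7,8} 3  {6,7,8} 3
  4 to go: {0,1,5,8} 1  {1,5,7,8} 4  {3,4,6,7} 1  {4,6,7,8} 4  {5,6,7,8} 6
  5 to go: {0,1,5,7,8} 5  {1,5,6,7,8} 10  {2,3,4,6,7} 1  {3,4,6,7,8} 5  {4,5,6,7,8} 10
  6 to go: {0,1,5,6,7,8} 15  {1,4,5,6,7,8} 20  {2,3,4,6,7,8} 6  {3,4,5,6,7,8} 15
  7 to go: {0,1,4,5,6,7,8} 35  {1,3,4,5,6,7,8} 35  {2,3,4,5,6,7,8} 21
  if 0:k drops first: 56 orders
  if 2:l drops first: 70 orders
heap linearizations: 126

126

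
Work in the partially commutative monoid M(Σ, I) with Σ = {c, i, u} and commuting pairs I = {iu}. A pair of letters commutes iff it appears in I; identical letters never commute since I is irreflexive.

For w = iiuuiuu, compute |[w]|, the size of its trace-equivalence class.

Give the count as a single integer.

0(i) covers ∅
1(i) covers 0:i
2(u) covers ∅
3(u) covers 2:u
4(i) covers 1:i
5(u) covers 3:u
6(u) covers 5:u
floor of heap: 0:i, 2:u
completions by unplaced set U, small U first (add the entries for U minus each lowest piece of U):
  |U|=1: {4}:1  {6}:1
  |U|=2: {1,4}:1  {4,6}:2  {5,6}:1
  |U|=3: {0,1,4}:1  {1,4,6}:3  {3,5,6}:1  {4,5,6}:3
  |U|=4: {0,1,4,6}:4  {1,4,5,6}:6  {2,3,5,6}:1  {3,4,5,6}:4
  |U|=5: {0,1,4,5,6}:10  {1,3,4,5,6}:10  {2,3,4,5,6}:5
  start at 0(i): 15
  start at 2(u): 20
sum over floor = 35

35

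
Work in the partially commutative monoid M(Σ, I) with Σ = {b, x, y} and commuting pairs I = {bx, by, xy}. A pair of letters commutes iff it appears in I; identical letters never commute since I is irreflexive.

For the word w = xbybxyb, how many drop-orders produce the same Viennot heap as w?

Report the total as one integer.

#0=x has no predecessor
#1=b has no predecessor
#2=y has no predecessor
#3=b depends on [1:b]
#4=x depends on [0:x]
#5=y depends on [2:y]
#6=b depends on [3:b]
sources: [0:x, 1:b, 2:y]
N(rest) = Σ N(rest − s) over sources s of rest; N(one piece) = 1:
  size 1 → [4]=1  [5]=1  [6]=1
  size 2 → [0,4]=1  [2,5]=1  [3,6]=1  [4,5]=2  [4,6]=2  [5,6]=2
  size 3 → [0,4,5]=3  [0,4,6]=3  [1,3,6]=1  [2,4,5]=3  [2,5,6]=3  [3,4,6]=3  [3,5,6]=3  [4,5,6]=6
  size 4 → [0,2,4,5]=6  [0,3,4,6]=6  [0,4,5,6]=12  [1,3,4,6]=4  [1,3,5,6]=4  [2,3,5,6]=6  [2,4,5,6]=12  [3,4,5,6]=12
  size 5 → [0,1,3,4,6]=10  [0,2,4,5,6]=30  [0,3,4,5,6]=30  [1,2,3,5,6]=10  [1,3,4,5,6]=20  [2,3,4,5,6]=30
  first=0(x) contributes 60
  first=1(b) contributes 90
  first=2(y) contributes 60
|[w]| = 210

210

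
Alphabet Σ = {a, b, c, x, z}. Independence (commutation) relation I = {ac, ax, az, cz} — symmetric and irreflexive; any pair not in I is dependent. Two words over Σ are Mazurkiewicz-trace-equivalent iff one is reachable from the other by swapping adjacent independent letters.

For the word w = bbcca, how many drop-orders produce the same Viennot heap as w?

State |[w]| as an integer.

3

0(b) covers ∅
1(b) covers 0:b
2(c) covers 1:b
3(c) covers 2:c
4(a) covers 1:b
floor of heap: 0:b
completions by unplaced set U, small U first (add the entries for U minus each lowest piece of U):
  |U|=1: {3}:1  {4}:1
  |U|=2: {2,3}:1  {3,4}:2
  |U|=3: {2,3,4}:3
  start at 0(b): 3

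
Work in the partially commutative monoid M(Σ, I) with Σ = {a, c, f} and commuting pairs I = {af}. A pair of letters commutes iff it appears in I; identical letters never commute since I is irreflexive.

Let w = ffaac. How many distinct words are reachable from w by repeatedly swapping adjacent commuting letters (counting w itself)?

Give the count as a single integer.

6

#0=f has no predecessor
#1=f depends on [0:f]
#2=a has no predecessor
#3=a depends on [2:a]
#4=c depends on [1:f, 3:a]
sources: [0:f, 2:a]
N(rest) = Σ N(rest − s) over sources s of rest; N(one piece) = 1:
  size 1 → [4]=1
  size 2 → [1,4]=1  [3,4]=1
  size 3 → [0,1,4]=1  [1,3,4]=2  [2,3,4]=1
  first=0(f) contributes 3
  first=2(a) contributes 3
|[w]| = 6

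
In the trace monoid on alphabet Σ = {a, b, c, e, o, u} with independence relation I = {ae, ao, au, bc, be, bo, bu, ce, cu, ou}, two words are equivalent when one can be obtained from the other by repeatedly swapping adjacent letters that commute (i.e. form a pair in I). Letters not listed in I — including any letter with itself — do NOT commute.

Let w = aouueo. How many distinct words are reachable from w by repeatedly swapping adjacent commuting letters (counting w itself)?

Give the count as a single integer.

drop 0:a onto floor
drop 1:o onto floor
drop 2:u onto floor
drop 3:u onto {2:u}
drop 4:e onto {1:o, 3:u}
drop 5:o onto {4:e}
ground layer = {0:a, 1:o, 2:u}
drop-orders for the pieces not yet dropped (sum over which currently-grounded one goes next):
  1 to go: {0} 1  {5} 1
  2 to go: {0,5} 2  {4,5} 1
  3 to go: {0,4,5} 3  {1,4,5} 1  {3,4,5} 1
  4 to go: {0,1,4,5} 4  {0,3,4,5} 4  {1,3,4,5} 2  {2,3,4,5} 1
  if 0:a drops first: 3 orders
  if 1:o drops first: 5 orders
  if 2:u drops first: 10 orders
heap linearizations: 18

18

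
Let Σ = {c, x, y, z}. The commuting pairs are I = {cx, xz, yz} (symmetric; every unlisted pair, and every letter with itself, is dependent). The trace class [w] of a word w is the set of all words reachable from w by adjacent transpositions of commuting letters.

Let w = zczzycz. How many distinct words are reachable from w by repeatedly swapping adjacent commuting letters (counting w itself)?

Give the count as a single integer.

drop 0:z onto floor
drop 1:c onto {0:z}
drop 2:z onto {1:c}
drop 3:z onto {2:z}
drop 4:y onto {1:c}
drop 5:c onto {3:z, 4:y}
drop 6:z onto {5:c}
ground layer = {0:z}
drop-orders for the pieces not yet dropped (sum over which currently-grounded one goes next):
  1 to go: {6} 1
  2 to go: {5,6} 1
  3 to go: {3,5,6} 1  {4,5,6} 1
  4 to go: {2,3,5,6} 1  {3,4,5,6} 2
  5 to go: {2,3,4,5,6} 3
  if 0:z drops first: 3 orders

3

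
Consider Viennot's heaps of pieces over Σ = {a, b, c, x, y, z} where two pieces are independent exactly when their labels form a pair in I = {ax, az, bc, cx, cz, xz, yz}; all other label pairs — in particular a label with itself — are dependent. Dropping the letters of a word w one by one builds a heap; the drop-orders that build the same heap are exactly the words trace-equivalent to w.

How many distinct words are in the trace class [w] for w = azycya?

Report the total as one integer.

6

0(a) covers ∅
1(z) covers ∅
2(y) covers 0:a
3(c) covers 2:y
4(y) covers 3:c
5(a) covers 4:y
floor of heap: 0:a, 1:z
completions by unplaced set U, small U first (add the entries for U minus each lowest piece of U):
  |U|=1: {1}:1  {5}:1
  |U|=2: {1,5}:2  {4,5}:1
  |U|=3: {1,4,5}:3  {3,4,5}:1
  |U|=4: {1,3,4,5}:4  {2,3,4,5}:1
  start at 0(a): 5
  start at 1(z): 1
sum over floor = 6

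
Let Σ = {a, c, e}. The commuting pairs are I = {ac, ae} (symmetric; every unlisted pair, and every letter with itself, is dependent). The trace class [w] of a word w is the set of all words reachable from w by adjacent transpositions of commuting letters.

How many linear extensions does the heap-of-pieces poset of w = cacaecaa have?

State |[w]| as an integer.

70

piece 0:c — minimal
piece 1:a — minimal
piece 2:c rests on {0:c}
piece 3:a rests on {1:a}
piece 4:e rests on {2:c}
piece 5:c rests on {4:e}
piece 6:a rests on {3:a}
piece 7:a rests on {6:a}
minimal pieces: {0:c, 1:a}
ways to finish when only these pieces remain (= sum over removing one remaining piece with nothing left below it):
  1 left: {5}→1  {7}→1
  2 left: {4,5}→1  {5,7}→2  {6,7}→1
  3 left: {2,4,5}→1  {3,6,7}→1  {4,5,7}→3  {5,6,7}→3
  4 left: {0,2,4,5}→1  {1,3,6,7}→1  {2,4,5,7}→4  {3,5,6,7}→4  {4,5,6,7}→6
  5 left: {0,2,4,5,7}→5  {1,3,5,6,7}→5  {2,4,5,6,7}→10  {3,4,5,6,7}→10
  6 left: {0,2,4,5,6,7}→15  {1,3,4,5,6,7}→15  {2,3,4,5,6,7}→20
  placing 0:c first → 35 extensions
  placing 1:a first → 35 extensions
total linear extensions = 70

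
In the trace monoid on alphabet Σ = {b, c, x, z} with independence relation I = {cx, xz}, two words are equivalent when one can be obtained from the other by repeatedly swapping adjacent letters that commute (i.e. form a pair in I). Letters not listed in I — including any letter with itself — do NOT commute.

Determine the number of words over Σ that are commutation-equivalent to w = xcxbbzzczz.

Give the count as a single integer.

#0=x has no predecessor
#1=c has no predecessor
#2=x depends on [0:x]
#3=b depends on [1:c, 2:x]
#4=b depends on [3:b]
#5=z depends on [4:b]
#6=z depends on [5:z]
#7=c depends on [6:z]
#8=z depends on [7:c]
#9=z depends on [8:z]
sources: [0:x, 1:c]
N(rest) = Σ N(rest − s) over sources s of rest; N(one piece) = 1:
  size 1 → [9]=1
  size 2 → [8,9]=1
  size 3 → [7,8,9]=1
  size 4 → [6,7,8,9]=1
  size 5 → [5,6,7,8,9]=1
  size 6 → [4,5,6,7,8,9]=1
  size 7 → [3,4,5,6,7,8,9]=1
  size 8 → [1,3,4,5,6,7,8,9]=1  [2,3,4,5,6,7,8,9]=1
  first=0(x) contributes 2
  first=1(c) contributes 1
|[w]| = 3

3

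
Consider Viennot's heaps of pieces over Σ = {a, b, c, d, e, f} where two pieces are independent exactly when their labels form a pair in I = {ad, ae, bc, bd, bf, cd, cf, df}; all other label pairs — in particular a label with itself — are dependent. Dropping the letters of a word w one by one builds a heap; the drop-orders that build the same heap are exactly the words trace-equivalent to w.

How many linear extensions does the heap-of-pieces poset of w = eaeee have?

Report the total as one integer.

#0=e has no predecessor
#1=a has no predecessor
#2=e depends on [0:e]
#3=e depends on [2:e]
#4=e depends on [3:e]
sources: [0:e, 1:a]
N(rest) = Σ N(rest − s) over sources s of rest; N(one piece) = 1:
  size 1 → [1]=1  [4]=1
  size 2 → [1,4]=2  [3,4]=1
  size 3 → [1,3,4]=3  [2,3,4]=1
  first=0(e) contributes 4
  first=1(a) contributes 1
|[w]| = 5

5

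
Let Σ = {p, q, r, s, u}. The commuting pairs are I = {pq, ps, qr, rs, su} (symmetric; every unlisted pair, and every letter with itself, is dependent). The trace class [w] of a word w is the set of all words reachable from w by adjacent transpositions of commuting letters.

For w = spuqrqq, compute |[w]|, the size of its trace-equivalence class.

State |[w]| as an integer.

0(s) covers ∅
1(p) covers ∅
2(u) covers 1:p
3(q) covers 0:s, 2:u
4(r) covers 2:u
5(q) covers 3:q
6(q) covers 5:q
floor of heap: 0:s, 1:p
completions by unplaced set U, small U first (add the entries for U minus each lowest piece of U):
  |U|=1: {4}:1  {6}:1
  |U|=2: {4,6}:2  {5,6}:1
  |U|=3: {3,5,6}:1  {4,5,6}:3
  |U|=4: {0,3,5,6}:1  {3,4,5,6}:4
  |U|=5: {0,3,4,5,6}:5  {2,3,4,5,6}:4
  start at 0(s): 4
  start at 1(p): 9
sum over floor = 13

13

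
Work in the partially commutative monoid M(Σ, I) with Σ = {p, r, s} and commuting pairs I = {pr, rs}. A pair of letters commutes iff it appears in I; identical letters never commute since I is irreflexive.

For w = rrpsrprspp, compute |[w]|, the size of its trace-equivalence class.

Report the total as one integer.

210

0(r) covers ∅
1(r) covers 0:r
2(p) covers ∅
3(s) covers 2:p
4(r) covers 1:r
5(p) covers 3:s
6(r) covers 4:r
7(s) covers 5:p
8(p) covers 7:s
9(p) covers 8:p
floor of heap: 0:r, 2:p
completions by unplaced set U, small U first (add the entries for U minus each lowest piece of U):
  |U|=1: {6}:1  {9}:1
  |U|=2: {4,6}:1  {6,9}:2  {8,9}:1
  |U|=3: {1,4,6}:1  {4,6,9}:3  {6,8,9}:3  {7,8,9}:1
  |U|=4: {0,1,4,6}:1  {1,4,6,9}:4  {4,6,8,9}:6  {5,7,8,9}:1  {6,7,8,9}:4
  |U|=5: {0,1,4,6,9}:5  {1,4,6,8,9}:10  {3,5,7,8,9}:1  {4,6,7,8,9}:10  {5,6,7,8,9}:5
  |U|=6: {0,1,4,6,8,9}:15  {1,4,6,7,8,9}:20  {2,3,5,7,8,9}:1  {3,5,6,7,8,9}:6  {4,5,6,7,8,9}:15
  |U|=7: {0,1,4,6,7,8,9}:35  {1,4,5,6,7,8,9}:35  {2,3,5,6,7,8,9}:7  {3,4,5,6,7,8,9}:21
  |U|=8: {0,1,4,5,6,7,8,9}:70  {1,3,4,5,6,7,8,9}:56  {2,3,4,5,6,7,8,9}:28
  start at 0(r): 84
  start at 2(p): 126
sum over floor = 210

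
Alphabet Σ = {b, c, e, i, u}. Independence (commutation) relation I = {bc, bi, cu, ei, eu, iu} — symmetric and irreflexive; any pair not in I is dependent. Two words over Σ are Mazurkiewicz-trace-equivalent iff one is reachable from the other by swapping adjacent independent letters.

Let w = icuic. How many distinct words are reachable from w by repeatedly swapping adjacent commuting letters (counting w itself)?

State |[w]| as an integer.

drop 0:i onto floor
drop 1:c onto {0:i}
drop 2:u onto floor
drop 3:i onto {1:c}
drop 4:c onto {3:i}
ground layer = {0:i, 2:u}
drop-orders for the pieces not yet dropped (sum over which currently-grounded one goes next):
  1 to go: {2} 1  {4} 1
  2 to go: {2,4} 2  {3,4} 1
  3 to go: {1,3,4} 1  {2,3,4} 3
  if 0:i drops first: 4 orders
  if 2:u drops first: 1 orders
heap linearizations: 5

5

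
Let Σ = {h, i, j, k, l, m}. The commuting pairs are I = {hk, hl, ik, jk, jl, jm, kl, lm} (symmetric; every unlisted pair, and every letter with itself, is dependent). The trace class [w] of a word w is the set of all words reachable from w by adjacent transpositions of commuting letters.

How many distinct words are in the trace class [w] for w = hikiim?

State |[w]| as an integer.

5

0(h) covers ∅
1(i) covers 0:h
2(k) covers ∅
3(i) covers 1:i
4(i) covers 3:i
5(m) covers 2:k, 4:i
floor of heap: 0:h, 2:k
completions by unplaced set U, small U first (add the entries for U minus each lowest piece of U):
  |U|=1: {5}:1
  |U|=2: {2,5}:1  {4,5}:1
  |U|=3: {2,4,5}:2  {3,4,5}:1
  |U|=4: {1,3,4,5}:1  {2,3,4,5}:3
  start at 0(h): 4
  start at 2(k): 1
sum over floor = 5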